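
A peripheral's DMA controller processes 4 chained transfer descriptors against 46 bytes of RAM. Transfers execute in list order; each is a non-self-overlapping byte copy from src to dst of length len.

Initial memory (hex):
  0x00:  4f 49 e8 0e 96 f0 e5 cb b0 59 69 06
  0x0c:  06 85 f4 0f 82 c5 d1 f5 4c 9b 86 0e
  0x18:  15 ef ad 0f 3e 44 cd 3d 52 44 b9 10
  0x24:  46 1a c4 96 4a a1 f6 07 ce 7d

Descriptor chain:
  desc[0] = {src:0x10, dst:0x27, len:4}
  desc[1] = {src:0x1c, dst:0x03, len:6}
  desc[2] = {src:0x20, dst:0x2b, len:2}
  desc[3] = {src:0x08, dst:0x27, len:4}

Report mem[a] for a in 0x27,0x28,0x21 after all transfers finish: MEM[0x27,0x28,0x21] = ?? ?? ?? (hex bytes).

MEM[0x27,0x28,0x21] = 44 59 44

[0] 0x10->0x27 len=4 : 82 c5 d1 f5
[1] 0x1c->0x03 len=6 : 3e 44 cd 3d 52 44
[2] 0x20->0x2b len=2 : 52 44
[3] 0x08->0x27 len=4 : 44 59 69 06
query mem[0x27]=0x44, mem[0x28]=0x59, mem[0x21]=0x44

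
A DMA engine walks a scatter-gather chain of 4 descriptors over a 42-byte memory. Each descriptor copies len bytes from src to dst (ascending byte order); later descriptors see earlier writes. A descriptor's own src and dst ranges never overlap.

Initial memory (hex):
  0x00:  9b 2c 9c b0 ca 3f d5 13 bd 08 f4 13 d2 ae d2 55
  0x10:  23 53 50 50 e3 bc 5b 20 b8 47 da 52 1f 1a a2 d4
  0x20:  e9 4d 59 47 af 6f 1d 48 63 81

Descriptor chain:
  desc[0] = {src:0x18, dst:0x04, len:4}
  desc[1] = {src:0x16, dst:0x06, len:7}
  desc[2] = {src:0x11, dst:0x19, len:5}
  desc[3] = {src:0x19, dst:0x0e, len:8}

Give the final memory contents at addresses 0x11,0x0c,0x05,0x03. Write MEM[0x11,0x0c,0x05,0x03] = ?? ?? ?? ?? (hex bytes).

  after D0: wrote 4B at 0x04 = b847da52
  after D1: wrote 7B at 0x06 = 5b20b847da521f
  after D2: wrote 5B at 0x19 = 535050e3bc
  after D3: wrote 8B at 0x0e = 535050e3bca2d4e9
query mem[0x11]=0xe3, mem[0x0c]=0x1f, mem[0x05]=0x47, mem[0x03]=0xb0

MEM[0x11,0x0c,0x05,0x03] = e3 1f 47 b0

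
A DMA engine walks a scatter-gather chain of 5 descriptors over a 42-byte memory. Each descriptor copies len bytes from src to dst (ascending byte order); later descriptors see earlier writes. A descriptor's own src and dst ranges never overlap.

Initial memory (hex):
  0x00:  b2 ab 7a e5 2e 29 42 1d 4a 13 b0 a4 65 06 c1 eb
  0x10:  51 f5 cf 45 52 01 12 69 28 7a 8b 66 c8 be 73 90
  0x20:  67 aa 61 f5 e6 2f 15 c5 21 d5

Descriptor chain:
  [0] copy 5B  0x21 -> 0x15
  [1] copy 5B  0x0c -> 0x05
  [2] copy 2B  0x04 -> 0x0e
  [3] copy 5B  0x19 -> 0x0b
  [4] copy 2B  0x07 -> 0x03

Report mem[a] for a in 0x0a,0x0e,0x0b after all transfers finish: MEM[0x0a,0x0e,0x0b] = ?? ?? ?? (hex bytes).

MEM[0x0a,0x0e,0x0b] = b0 c8 2f

D0: mem[0x15..0x19] <- [aa 61 f5 e6 2f]
D1: mem[0x05..0x09] <- [65 06 c1 eb 51]
D2: mem[0x0e..0x0f] <- [2e 65]
D3: mem[0x0b..0x0f] <- [2f 8b 66 c8 be]
D4: mem[0x03..0x04] <- [c1 eb]
query mem[0x0a]=0xb0, mem[0x0e]=0xc8, mem[0x0b]=0x2f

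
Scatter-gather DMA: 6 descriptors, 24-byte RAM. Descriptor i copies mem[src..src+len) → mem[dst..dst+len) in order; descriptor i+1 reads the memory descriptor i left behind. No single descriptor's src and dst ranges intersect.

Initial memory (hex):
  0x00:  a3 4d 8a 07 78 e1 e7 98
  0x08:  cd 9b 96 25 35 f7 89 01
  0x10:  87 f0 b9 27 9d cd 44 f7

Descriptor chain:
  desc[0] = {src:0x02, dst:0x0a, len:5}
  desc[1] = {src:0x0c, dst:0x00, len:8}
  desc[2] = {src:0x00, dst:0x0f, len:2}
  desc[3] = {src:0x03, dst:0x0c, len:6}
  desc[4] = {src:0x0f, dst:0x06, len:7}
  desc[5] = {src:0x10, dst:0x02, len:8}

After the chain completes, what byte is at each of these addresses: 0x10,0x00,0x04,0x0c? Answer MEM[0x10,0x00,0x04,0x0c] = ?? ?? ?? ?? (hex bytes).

MEM[0x10,0x00,0x04,0x0c] = 27 78 b9 cd

#0 dst[0x0a+5] := {0x8a,0x07,0x78,0xe1,0xe7}
#1 dst[0x00+8] := {0x78,0xe1,0xe7,0x01,0x87,0xf0,0xb9,0x27}
#2 dst[0x0f+2] := {0x78,0xe1}
#3 dst[0x0c+6] := {0x01,0x87,0xf0,0xb9,0x27,0xcd}
#4 dst[0x06+7] := {0xb9,0x27,0xcd,0xb9,0x27,0x9d,0xcd}
#5 dst[0x02+8] := {0x27,0xcd,0xb9,0x27,0x9d,0xcd,0x44,0xf7}
query mem[0x10]=0x27, mem[0x00]=0x78, mem[0x04]=0xb9, mem[0x0c]=0xcd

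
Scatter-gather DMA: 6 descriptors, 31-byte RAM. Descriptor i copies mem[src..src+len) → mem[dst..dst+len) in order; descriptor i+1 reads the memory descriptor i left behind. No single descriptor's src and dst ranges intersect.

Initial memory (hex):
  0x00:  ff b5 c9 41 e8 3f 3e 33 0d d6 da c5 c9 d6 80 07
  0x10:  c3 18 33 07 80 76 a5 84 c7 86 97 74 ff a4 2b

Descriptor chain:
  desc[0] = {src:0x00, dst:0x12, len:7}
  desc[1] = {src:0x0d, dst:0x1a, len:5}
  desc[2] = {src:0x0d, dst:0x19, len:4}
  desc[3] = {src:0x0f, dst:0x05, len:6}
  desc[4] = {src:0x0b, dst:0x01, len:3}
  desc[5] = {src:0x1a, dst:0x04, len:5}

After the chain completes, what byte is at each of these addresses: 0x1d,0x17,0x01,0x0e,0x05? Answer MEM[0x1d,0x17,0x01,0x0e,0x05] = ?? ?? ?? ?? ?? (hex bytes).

MEM[0x1d,0x17,0x01,0x0e,0x05] = c3 3f c5 80 07

#0 dst[0x12+7] := {0xff,0xb5,0xc9,0x41,0xe8,0x3f,0x3e}
#1 dst[0x1a+5] := {0xd6,0x80,0x07,0xc3,0x18}
#2 dst[0x19+4] := {0xd6,0x80,0x07,0xc3}
#3 dst[0x05+6] := {0x07,0xc3,0x18,0xff,0xb5,0xc9}
#4 dst[0x01+3] := {0xc5,0xc9,0xd6}
#5 dst[0x04+5] := {0x80,0x07,0xc3,0xc3,0x18}
query mem[0x1d]=0xc3, mem[0x17]=0x3f, mem[0x01]=0xc5, mem[0x0e]=0x80, mem[0x05]=0x07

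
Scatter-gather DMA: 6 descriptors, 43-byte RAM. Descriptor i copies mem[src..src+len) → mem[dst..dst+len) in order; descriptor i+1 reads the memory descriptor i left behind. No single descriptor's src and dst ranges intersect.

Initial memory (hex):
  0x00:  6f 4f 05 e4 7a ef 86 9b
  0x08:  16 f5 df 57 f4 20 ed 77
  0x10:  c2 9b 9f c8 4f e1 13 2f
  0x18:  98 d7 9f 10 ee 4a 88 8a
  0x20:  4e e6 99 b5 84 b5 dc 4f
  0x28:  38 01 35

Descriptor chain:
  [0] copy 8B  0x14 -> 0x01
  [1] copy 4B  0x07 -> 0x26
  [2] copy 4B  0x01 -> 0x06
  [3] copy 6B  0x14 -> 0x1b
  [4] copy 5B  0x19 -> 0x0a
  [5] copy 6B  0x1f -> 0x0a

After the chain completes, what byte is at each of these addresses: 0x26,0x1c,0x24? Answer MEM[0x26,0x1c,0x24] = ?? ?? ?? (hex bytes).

MEM[0x26,0x1c,0x24] = 9f e1 84

D0: mem[0x01..0x08] <- [4f e1 13 2f 98 d7 9f 10]
D1: mem[0x26..0x29] <- [9f 10 f5 df]
D2: mem[0x06..0x09] <- [4f e1 13 2f]
D3: mem[0x1b..0x20] <- [4f e1 13 2f 98 d7]
D4: mem[0x0a..0x0e] <- [d7 9f 4f e1 13]
D5: mem[0x0a..0x0f] <- [98 d7 e6 99 b5 84]
query mem[0x26]=0x9f, mem[0x1c]=0xe1, mem[0x24]=0x84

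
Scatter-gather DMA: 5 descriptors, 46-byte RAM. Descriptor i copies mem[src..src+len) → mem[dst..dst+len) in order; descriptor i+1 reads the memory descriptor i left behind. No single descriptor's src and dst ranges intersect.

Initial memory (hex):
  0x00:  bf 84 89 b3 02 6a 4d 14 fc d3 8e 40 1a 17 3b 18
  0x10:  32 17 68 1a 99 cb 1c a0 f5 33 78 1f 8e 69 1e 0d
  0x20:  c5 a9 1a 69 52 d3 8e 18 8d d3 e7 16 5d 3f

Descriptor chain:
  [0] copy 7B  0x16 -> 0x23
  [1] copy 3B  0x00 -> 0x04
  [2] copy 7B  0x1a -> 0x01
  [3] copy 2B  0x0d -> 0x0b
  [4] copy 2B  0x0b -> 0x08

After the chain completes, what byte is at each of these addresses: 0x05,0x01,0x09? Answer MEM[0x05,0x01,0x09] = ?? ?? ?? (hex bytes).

  after D0: wrote 7B at 0x23 = 1ca0f533781f8e
  after D1: wrote 3B at 0x04 = bf8489
  after D2: wrote 7B at 0x01 = 781f8e691e0dc5
  after D3: wrote 2B at 0x0b = 173b
  after D4: wrote 2B at 0x08 = 173b
query mem[0x05]=0x1e, mem[0x01]=0x78, mem[0x09]=0x3b

MEM[0x05,0x01,0x09] = 1e 78 3b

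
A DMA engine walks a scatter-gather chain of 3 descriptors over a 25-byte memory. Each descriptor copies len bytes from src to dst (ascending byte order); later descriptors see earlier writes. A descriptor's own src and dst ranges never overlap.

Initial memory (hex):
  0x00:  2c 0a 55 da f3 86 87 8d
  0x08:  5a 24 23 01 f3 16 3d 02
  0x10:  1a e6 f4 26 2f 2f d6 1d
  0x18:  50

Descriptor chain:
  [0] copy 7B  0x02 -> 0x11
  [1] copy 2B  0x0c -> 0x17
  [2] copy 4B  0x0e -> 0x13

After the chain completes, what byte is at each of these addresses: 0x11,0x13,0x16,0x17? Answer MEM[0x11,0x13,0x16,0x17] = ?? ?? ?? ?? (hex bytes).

[0] 0x02->0x11 len=7 : 55 da f3 86 87 8d 5a
[1] 0x0c->0x17 len=2 : f3 16
[2] 0x0e->0x13 len=4 : 3d 02 1a 55
query mem[0x11]=0x55, mem[0x13]=0x3d, mem[0x16]=0x55, mem[0x17]=0xf3

MEM[0x11,0x13,0x16,0x17] = 55 3d 55 f3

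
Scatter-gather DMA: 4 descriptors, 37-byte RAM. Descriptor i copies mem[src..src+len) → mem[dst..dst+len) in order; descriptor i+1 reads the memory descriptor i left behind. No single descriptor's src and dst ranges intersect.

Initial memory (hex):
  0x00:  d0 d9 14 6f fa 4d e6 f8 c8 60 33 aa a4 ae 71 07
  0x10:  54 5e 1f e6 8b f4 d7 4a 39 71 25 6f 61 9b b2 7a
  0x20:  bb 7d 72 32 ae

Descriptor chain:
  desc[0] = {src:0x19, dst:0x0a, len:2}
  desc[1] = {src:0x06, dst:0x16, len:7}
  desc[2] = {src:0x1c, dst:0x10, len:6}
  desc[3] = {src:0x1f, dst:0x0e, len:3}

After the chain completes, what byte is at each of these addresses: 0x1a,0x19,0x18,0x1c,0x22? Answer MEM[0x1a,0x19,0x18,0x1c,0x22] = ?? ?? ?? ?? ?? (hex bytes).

MEM[0x1a,0x19,0x18,0x1c,0x22] = 71 60 c8 a4 72

#0 dst[0x0a+2] := {0x71,0x25}
#1 dst[0x16+7] := {0xe6,0xf8,0xc8,0x60,0x71,0x25,0xa4}
#2 dst[0x10+6] := {0xa4,0x9b,0xb2,0x7a,0xbb,0x7d}
#3 dst[0x0e+3] := {0x7a,0xbb,0x7d}
query mem[0x1a]=0x71, mem[0x19]=0x60, mem[0x18]=0xc8, mem[0x1c]=0xa4, mem[0x22]=0x72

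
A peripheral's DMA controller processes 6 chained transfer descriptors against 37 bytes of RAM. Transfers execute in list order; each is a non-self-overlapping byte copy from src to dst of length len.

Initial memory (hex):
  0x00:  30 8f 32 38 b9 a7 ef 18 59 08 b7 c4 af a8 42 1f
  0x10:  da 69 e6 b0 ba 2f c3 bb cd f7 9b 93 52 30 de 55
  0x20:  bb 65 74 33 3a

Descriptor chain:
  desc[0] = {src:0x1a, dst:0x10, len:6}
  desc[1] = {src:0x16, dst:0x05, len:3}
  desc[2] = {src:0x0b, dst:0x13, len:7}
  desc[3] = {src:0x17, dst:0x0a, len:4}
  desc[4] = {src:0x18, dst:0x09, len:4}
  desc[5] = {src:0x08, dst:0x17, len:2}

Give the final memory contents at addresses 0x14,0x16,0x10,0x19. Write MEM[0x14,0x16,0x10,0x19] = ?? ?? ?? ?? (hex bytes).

[0] 0x1a->0x10 len=6 : 9b 93 52 30 de 55
[1] 0x16->0x05 len=3 : c3 bb cd
[2] 0x0b->0x13 len=7 : c4 af a8 42 1f 9b 93
[3] 0x17->0x0a len=4 : 1f 9b 93 9b
[4] 0x18->0x09 len=4 : 9b 93 9b 93
[5] 0x08->0x17 len=2 : 59 9b
query mem[0x14]=0xaf, mem[0x16]=0x42, mem[0x10]=0x9b, mem[0x19]=0x93

MEM[0x14,0x16,0x10,0x19] = af 42 9b 93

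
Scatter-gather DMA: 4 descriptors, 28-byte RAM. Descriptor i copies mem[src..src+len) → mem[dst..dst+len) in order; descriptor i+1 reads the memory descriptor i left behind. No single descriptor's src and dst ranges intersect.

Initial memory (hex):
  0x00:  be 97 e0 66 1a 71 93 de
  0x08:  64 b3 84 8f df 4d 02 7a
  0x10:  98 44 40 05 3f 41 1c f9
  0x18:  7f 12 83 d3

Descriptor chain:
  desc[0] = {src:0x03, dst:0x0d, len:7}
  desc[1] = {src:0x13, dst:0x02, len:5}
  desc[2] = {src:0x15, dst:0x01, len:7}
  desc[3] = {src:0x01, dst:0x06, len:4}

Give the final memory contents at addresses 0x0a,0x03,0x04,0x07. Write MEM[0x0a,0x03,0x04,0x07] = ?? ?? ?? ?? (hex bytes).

#0 dst[0x0d+7] := {0x66,0x1a,0x71,0x93,0xde,0x64,0xb3}
#1 dst[0x02+5] := {0xb3,0x3f,0x41,0x1c,0xf9}
#2 dst[0x01+7] := {0x41,0x1c,0xf9,0x7f,0x12,0x83,0xd3}
#3 dst[0x06+4] := {0x41,0x1c,0xf9,0x7f}
query mem[0x0a]=0x84, mem[0x03]=0xf9, mem[0x04]=0x7f, mem[0x07]=0x1c

MEM[0x0a,0x03,0x04,0x07] = 84 f9 7f 1c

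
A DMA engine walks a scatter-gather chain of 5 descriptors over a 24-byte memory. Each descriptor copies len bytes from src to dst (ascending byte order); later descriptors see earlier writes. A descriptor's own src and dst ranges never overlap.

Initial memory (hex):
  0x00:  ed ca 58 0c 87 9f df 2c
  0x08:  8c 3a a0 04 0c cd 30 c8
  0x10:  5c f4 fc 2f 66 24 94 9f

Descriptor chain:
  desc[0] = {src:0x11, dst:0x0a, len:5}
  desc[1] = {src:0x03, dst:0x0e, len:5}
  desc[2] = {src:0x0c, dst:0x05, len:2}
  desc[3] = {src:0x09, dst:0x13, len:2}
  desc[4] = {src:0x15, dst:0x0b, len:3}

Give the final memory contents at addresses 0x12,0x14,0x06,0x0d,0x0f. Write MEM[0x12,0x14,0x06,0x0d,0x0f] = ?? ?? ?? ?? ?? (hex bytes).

MEM[0x12,0x14,0x06,0x0d,0x0f] = 2c f4 66 9f 87

  after D0: wrote 5B at 0x0a = f4fc2f6624
  after D1: wrote 5B at 0x0e = 0c879fdf2c
  after D2: wrote 2B at 0x05 = 2f66
  after D3: wrote 2B at 0x13 = 3af4
  after D4: wrote 3B at 0x0b = 24949f
query mem[0x12]=0x2c, mem[0x14]=0xf4, mem[0x06]=0x66, mem[0x0d]=0x9f, mem[0x0f]=0x87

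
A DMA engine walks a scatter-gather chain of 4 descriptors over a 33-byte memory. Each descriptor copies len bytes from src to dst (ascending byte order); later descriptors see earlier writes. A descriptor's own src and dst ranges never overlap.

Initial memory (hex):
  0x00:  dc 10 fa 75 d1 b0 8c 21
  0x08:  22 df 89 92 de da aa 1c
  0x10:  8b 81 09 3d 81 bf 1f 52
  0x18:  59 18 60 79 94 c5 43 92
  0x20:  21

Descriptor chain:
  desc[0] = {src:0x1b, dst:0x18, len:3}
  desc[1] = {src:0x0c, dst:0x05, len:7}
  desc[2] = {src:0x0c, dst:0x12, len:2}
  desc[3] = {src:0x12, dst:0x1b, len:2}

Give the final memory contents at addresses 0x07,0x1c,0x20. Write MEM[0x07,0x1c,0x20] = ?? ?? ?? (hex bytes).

D0: mem[0x18..0x1a] <- [79 94 c5]
D1: mem[0x05..0x0b] <- [de da aa 1c 8b 81 09]
D2: mem[0x12..0x13] <- [de da]
D3: mem[0x1b..0x1c] <- [de da]
query mem[0x07]=0xaa, mem[0x1c]=0xda, mem[0x20]=0x21

MEM[0x07,0x1c,0x20] = aa da 21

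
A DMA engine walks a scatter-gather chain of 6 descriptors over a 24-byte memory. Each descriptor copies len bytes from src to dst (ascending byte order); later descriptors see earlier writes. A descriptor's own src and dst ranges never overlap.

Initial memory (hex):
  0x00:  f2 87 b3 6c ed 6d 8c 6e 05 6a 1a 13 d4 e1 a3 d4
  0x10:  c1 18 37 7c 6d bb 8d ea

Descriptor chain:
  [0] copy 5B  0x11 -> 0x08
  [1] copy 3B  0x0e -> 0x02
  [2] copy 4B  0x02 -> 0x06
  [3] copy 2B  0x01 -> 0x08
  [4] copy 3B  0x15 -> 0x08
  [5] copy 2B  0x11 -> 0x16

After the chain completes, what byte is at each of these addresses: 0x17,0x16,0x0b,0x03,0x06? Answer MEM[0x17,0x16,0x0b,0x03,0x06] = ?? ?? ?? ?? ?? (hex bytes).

  after D0: wrote 5B at 0x08 = 18377c6dbb
  after D1: wrote 3B at 0x02 = a3d4c1
  after D2: wrote 4B at 0x06 = a3d4c16d
  after D3: wrote 2B at 0x08 = 87a3
  after D4: wrote 3B at 0x08 = bb8dea
  after D5: wrote 2B at 0x16 = 1837
query mem[0x17]=0x37, mem[0x16]=0x18, mem[0x0b]=0x6d, mem[0x03]=0xd4, mem[0x06]=0xa3

MEM[0x17,0x16,0x0b,0x03,0x06] = 37 18 6d d4 a3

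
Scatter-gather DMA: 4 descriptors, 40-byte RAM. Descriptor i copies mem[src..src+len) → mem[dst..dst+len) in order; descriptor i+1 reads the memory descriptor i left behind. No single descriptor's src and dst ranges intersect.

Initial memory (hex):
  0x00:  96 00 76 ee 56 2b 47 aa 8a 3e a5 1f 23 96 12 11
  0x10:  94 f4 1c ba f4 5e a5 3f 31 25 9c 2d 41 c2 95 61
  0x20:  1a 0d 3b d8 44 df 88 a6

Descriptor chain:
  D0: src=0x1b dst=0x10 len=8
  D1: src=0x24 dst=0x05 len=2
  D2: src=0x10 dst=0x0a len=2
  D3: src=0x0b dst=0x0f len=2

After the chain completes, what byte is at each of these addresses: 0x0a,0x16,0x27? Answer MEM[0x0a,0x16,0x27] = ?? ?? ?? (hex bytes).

MEM[0x0a,0x16,0x27] = 2d 0d a6

D0: mem[0x10..0x17] <- [2d 41 c2 95 61 1a 0d 3b]
D1: mem[0x05..0x06] <- [44 df]
D2: mem[0x0a..0x0b] <- [2d 41]
D3: mem[0x0f..0x10] <- [41 23]
query mem[0x0a]=0x2d, mem[0x16]=0x0d, mem[0x27]=0xa6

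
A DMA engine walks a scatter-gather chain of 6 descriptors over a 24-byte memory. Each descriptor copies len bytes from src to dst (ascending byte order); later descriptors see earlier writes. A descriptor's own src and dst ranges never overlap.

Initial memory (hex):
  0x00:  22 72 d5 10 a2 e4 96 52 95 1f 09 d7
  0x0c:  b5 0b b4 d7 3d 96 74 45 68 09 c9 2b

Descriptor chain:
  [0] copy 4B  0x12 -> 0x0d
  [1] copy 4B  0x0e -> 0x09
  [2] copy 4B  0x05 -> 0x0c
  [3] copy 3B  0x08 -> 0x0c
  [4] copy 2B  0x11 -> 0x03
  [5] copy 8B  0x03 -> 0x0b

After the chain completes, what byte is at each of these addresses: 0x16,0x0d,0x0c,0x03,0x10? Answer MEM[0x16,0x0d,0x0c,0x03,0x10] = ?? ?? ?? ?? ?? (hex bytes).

  after D0: wrote 4B at 0x0d = 74456809
  after D1: wrote 4B at 0x09 = 45680996
  after D2: wrote 4B at 0x0c = e4965295
  after D3: wrote 3B at 0x0c = 954568
  after D4: wrote 2B at 0x03 = 9674
  after D5: wrote 8B at 0x0b = 9674e49652954568
query mem[0x16]=0xc9, mem[0x0d]=0xe4, mem[0x0c]=0x74, mem[0x03]=0x96, mem[0x10]=0x95

MEM[0x16,0x0d,0x0c,0x03,0x10] = c9 e4 74 96 95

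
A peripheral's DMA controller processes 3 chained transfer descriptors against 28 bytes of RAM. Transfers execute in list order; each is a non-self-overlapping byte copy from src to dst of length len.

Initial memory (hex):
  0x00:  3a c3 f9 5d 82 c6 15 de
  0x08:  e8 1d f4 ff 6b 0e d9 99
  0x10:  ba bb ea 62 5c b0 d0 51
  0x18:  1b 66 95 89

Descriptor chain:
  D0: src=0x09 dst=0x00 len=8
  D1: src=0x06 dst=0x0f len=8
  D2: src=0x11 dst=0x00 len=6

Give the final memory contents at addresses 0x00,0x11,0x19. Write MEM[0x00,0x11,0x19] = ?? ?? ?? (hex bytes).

MEM[0x00,0x11,0x19] = e8 e8 66

#0 dst[0x00+8] := {0x1d,0xf4,0xff,0x6b,0x0e,0xd9,0x99,0xba}
#1 dst[0x0f+8] := {0x99,0xba,0xe8,0x1d,0xf4,0xff,0x6b,0x0e}
#2 dst[0x00+6] := {0xe8,0x1d,0xf4,0xff,0x6b,0x0e}
query mem[0x00]=0xe8, mem[0x11]=0xe8, mem[0x19]=0x66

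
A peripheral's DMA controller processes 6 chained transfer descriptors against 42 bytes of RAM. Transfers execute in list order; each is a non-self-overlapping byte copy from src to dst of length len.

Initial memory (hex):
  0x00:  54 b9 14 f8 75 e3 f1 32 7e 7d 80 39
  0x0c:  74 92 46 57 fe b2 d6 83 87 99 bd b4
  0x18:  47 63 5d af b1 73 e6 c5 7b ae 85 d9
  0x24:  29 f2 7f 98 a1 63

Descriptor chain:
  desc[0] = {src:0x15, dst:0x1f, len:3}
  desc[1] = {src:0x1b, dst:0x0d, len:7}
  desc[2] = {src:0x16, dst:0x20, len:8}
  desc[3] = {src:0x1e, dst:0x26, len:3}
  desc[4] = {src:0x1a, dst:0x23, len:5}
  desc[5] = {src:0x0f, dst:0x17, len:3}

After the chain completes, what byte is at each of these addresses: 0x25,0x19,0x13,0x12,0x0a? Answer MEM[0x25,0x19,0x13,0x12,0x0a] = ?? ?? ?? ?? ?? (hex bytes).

MEM[0x25,0x19,0x13,0x12,0x0a] = b1 99 b4 bd 80

D0: mem[0x1f..0x21] <- [99 bd b4]
D1: mem[0x0d..0x13] <- [af b1 73 e6 99 bd b4]
D2: mem[0x20..0x27] <- [bd b4 47 63 5d af b1 73]
D3: mem[0x26..0x28] <- [e6 99 bd]
D4: mem[0x23..0x27] <- [5d af b1 73 e6]
D5: mem[0x17..0x19] <- [73 e6 99]
query mem[0x25]=0xb1, mem[0x19]=0x99, mem[0x13]=0xb4, mem[0x12]=0xbd, mem[0x0a]=0x80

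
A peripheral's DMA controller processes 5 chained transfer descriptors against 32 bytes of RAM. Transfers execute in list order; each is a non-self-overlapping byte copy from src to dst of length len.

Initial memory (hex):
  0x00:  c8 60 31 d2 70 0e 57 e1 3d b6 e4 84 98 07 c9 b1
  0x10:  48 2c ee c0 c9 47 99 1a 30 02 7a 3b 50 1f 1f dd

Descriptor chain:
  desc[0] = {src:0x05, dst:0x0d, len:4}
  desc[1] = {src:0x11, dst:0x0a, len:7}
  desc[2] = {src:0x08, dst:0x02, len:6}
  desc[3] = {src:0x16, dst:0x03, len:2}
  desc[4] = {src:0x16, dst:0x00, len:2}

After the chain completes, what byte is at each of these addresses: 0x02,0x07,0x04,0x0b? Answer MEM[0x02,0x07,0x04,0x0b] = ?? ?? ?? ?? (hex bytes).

  after D0: wrote 4B at 0x0d = 0e57e13d
  after D1: wrote 7B at 0x0a = 2ceec0c947991a
  after D2: wrote 6B at 0x02 = 3db62ceec0c9
  after D3: wrote 2B at 0x03 = 991a
  after D4: wrote 2B at 0x00 = 991a
query mem[0x02]=0x3d, mem[0x07]=0xc9, mem[0x04]=0x1a, mem[0x0b]=0xee

MEM[0x02,0x07,0x04,0x0b] = 3d c9 1a ee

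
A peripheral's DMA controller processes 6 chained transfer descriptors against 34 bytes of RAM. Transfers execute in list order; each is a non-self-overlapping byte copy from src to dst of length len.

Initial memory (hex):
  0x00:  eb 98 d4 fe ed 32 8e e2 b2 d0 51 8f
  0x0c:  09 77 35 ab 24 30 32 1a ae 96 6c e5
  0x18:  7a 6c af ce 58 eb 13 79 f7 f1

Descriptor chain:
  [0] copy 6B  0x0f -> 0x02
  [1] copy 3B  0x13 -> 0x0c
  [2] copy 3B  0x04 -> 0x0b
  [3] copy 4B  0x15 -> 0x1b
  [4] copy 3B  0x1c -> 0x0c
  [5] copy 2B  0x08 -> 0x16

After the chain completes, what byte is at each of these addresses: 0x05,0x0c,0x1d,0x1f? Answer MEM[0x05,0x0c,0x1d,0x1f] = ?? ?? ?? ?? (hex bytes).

  after D0: wrote 6B at 0x02 = ab2430321aae
  after D1: wrote 3B at 0x0c = 1aae96
  after D2: wrote 3B at 0x0b = 30321a
  after D3: wrote 4B at 0x1b = 966ce57a
  after D4: wrote 3B at 0x0c = 6ce57a
  after D5: wrote 2B at 0x16 = b2d0
query mem[0x05]=0x32, mem[0x0c]=0x6c, mem[0x1d]=0xe5, mem[0x1f]=0x79

MEM[0x05,0x0c,0x1d,0x1f] = 32 6c e5 79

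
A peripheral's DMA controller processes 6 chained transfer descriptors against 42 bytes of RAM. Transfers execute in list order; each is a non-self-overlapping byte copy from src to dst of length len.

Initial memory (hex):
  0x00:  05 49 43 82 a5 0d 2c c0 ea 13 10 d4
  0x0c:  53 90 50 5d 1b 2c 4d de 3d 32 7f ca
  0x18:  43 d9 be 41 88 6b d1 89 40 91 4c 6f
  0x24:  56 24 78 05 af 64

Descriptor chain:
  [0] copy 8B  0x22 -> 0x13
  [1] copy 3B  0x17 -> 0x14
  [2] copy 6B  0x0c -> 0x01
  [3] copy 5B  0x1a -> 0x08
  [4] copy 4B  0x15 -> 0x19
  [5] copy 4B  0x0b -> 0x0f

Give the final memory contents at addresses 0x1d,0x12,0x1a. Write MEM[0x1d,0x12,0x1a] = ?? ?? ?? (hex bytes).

[0] 0x22->0x13 len=8 : 4c 6f 56 24 78 05 af 64
[1] 0x17->0x14 len=3 : 78 05 af
[2] 0x0c->0x01 len=6 : 53 90 50 5d 1b 2c
[3] 0x1a->0x08 len=5 : 64 41 88 6b d1
[4] 0x15->0x19 len=4 : 05 af 78 05
[5] 0x0b->0x0f len=4 : 6b d1 90 50
query mem[0x1d]=0x6b, mem[0x12]=0x50, mem[0x1a]=0xaf

MEM[0x1d,0x12,0x1a] = 6b 50 af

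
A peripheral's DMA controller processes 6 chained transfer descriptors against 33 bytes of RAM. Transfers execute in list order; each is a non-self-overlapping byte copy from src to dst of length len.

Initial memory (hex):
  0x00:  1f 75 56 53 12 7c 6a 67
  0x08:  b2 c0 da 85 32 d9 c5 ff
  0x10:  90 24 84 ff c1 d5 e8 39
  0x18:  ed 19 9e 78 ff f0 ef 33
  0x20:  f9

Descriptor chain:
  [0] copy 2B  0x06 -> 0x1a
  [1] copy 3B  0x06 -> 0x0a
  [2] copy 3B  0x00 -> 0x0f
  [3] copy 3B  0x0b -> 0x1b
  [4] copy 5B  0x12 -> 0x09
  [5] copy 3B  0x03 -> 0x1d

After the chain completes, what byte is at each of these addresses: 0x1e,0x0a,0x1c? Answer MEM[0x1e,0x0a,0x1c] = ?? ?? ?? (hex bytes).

  after D0: wrote 2B at 0x1a = 6a67
  after D1: wrote 3B at 0x0a = 6a67b2
  after D2: wrote 3B at 0x0f = 1f7556
  after D3: wrote 3B at 0x1b = 67b2d9
  after D4: wrote 5B at 0x09 = 84ffc1d5e8
  after D5: wrote 3B at 0x1d = 53127c
query mem[0x1e]=0x12, mem[0x0a]=0xff, mem[0x1c]=0xb2

MEM[0x1e,0x0a,0x1c] = 12 ff b2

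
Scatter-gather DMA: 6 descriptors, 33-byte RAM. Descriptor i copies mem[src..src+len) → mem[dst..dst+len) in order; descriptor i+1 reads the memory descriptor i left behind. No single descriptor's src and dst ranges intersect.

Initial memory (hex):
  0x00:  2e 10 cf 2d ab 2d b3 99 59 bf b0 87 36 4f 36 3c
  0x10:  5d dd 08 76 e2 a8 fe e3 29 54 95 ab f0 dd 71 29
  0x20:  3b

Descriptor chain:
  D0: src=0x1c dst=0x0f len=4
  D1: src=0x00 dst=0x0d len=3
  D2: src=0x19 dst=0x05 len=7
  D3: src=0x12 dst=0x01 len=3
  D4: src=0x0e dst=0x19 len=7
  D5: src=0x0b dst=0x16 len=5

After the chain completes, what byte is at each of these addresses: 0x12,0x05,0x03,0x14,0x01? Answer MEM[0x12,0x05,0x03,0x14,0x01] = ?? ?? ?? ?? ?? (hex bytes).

  after D0: wrote 4B at 0x0f = f0dd7129
  after D1: wrote 3B at 0x0d = 2e10cf
  after D2: wrote 7B at 0x05 = 5495abf0dd7129
  after D3: wrote 3B at 0x01 = 2976e2
  after D4: wrote 7B at 0x19 = 10cfdd712976e2
  after D5: wrote 5B at 0x16 = 29362e10cf
query mem[0x12]=0x29, mem[0x05]=0x54, mem[0x03]=0xe2, mem[0x14]=0xe2, mem[0x01]=0x29

MEM[0x12,0x05,0x03,0x14,0x01] = 29 54 e2 e2 29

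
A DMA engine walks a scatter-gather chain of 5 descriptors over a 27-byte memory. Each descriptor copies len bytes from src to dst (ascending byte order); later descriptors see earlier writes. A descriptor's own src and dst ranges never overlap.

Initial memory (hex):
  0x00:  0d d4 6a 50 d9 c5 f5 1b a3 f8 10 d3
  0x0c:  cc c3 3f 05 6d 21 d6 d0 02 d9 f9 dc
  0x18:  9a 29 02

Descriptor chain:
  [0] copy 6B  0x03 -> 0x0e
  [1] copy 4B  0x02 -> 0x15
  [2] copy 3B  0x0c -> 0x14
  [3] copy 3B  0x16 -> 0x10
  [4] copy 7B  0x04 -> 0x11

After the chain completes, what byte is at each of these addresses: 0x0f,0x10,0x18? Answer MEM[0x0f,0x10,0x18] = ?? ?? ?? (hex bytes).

MEM[0x0f,0x10,0x18] = d9 50 c5

  after D0: wrote 6B at 0x0e = 50d9c5f51ba3
  after D1: wrote 4B at 0x15 = 6a50d9c5
  after D2: wrote 3B at 0x14 = ccc350
  after D3: wrote 3B at 0x10 = 50d9c5
  after D4: wrote 7B at 0x11 = d9c5f51ba3f810
query mem[0x0f]=0xd9, mem[0x10]=0x50, mem[0x18]=0xc5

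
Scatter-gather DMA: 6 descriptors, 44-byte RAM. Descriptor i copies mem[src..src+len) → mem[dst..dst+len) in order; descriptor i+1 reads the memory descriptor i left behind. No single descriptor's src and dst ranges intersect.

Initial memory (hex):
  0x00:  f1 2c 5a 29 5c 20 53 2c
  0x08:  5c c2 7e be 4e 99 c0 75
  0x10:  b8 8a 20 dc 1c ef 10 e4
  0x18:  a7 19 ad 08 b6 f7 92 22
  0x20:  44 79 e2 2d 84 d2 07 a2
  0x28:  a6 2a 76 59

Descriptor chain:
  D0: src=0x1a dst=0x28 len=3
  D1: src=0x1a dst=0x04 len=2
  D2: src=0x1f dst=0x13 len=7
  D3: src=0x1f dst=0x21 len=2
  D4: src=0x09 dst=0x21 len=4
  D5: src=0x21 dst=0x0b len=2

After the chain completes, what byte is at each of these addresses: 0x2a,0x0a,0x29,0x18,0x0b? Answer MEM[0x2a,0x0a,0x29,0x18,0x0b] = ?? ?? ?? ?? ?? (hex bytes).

MEM[0x2a,0x0a,0x29,0x18,0x0b] = b6 7e 08 84 c2

  after D0: wrote 3B at 0x28 = ad08b6
  after D1: wrote 2B at 0x04 = ad08
  after D2: wrote 7B at 0x13 = 224479e22d84d2
  after D3: wrote 2B at 0x21 = 2244
  after D4: wrote 4B at 0x21 = c27ebe4e
  after D5: wrote 2B at 0x0b = c27e
query mem[0x2a]=0xb6, mem[0x0a]=0x7e, mem[0x29]=0x08, mem[0x18]=0x84, mem[0x0b]=0xc2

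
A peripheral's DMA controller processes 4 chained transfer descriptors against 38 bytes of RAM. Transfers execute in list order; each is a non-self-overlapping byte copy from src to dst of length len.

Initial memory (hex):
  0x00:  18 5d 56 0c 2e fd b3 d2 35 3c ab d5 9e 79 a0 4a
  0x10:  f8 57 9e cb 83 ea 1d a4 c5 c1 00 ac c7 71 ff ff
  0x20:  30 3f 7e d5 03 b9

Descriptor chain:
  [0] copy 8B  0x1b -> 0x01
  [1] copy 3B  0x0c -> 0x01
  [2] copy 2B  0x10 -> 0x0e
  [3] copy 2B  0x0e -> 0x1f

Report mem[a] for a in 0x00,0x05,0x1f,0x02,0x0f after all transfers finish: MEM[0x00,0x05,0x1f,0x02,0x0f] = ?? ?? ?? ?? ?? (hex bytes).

MEM[0x00,0x05,0x1f,0x02,0x0f] = 18 ff f8 79 57

[0] 0x1b->0x01 len=8 : ac c7 71 ff ff 30 3f 7e
[1] 0x0c->0x01 len=3 : 9e 79 a0
[2] 0x10->0x0e len=2 : f8 57
[3] 0x0e->0x1f len=2 : f8 57
query mem[0x00]=0x18, mem[0x05]=0xff, mem[0x1f]=0xf8, mem[0x02]=0x79, mem[0x0f]=0x57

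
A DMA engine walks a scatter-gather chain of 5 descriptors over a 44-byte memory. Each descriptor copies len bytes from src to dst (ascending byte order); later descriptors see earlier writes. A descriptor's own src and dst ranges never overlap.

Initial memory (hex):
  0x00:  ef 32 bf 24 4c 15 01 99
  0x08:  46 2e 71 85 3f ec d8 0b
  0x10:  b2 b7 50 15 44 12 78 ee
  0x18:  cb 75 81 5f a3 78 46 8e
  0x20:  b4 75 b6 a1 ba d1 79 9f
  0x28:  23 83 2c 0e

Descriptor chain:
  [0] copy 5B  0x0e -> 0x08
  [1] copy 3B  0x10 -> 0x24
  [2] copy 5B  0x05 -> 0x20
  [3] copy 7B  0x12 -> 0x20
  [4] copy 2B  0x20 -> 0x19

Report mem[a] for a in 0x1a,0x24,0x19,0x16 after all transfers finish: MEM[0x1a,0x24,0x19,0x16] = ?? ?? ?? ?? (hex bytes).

#0 dst[0x08+5] := {0xd8,0x0b,0xb2,0xb7,0x50}
#1 dst[0x24+3] := {0xb2,0xb7,0x50}
#2 dst[0x20+5] := {0x15,0x01,0x99,0xd8,0x0b}
#3 dst[0x20+7] := {0x50,0x15,0x44,0x12,0x78,0xee,0xcb}
#4 dst[0x19+2] := {0x50,0x15}
query mem[0x1a]=0x15, mem[0x24]=0x78, mem[0x19]=0x50, mem[0x16]=0x78

MEM[0x1a,0x24,0x19,0x16] = 15 78 50 78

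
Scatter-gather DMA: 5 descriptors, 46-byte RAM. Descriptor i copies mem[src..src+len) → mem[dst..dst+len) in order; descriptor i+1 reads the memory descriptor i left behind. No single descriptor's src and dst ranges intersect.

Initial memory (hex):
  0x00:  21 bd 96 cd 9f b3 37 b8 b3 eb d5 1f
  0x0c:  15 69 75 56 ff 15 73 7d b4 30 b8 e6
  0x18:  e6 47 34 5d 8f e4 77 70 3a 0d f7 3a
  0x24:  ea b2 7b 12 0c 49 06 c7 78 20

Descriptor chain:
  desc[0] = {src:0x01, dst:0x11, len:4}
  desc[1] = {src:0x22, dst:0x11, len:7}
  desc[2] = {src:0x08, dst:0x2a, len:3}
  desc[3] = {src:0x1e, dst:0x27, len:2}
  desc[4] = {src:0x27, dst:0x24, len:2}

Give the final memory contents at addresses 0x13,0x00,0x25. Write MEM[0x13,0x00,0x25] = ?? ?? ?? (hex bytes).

D0: mem[0x11..0x14] <- [bd 96 cd 9f]
D1: mem[0x11..0x17] <- [f7 3a ea b2 7b 12 0c]
D2: mem[0x2a..0x2c] <- [b3 eb d5]
D3: mem[0x27..0x28] <- [77 70]
D4: mem[0x24..0x25] <- [77 70]
query mem[0x13]=0xea, mem[0x00]=0x21, mem[0x25]=0x70

MEM[0x13,0x00,0x25] = ea 21 70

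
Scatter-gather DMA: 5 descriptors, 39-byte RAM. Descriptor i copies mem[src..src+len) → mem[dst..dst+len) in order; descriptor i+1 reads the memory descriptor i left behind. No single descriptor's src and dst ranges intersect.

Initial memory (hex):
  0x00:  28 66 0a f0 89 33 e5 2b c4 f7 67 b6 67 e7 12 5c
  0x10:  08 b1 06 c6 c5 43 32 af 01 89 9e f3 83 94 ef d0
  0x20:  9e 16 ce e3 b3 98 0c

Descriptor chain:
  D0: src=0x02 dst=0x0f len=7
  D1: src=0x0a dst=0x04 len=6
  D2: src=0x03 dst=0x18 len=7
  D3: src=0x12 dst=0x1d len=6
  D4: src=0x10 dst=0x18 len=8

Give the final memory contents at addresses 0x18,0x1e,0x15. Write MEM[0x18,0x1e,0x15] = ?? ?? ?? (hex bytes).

MEM[0x18,0x1e,0x15] = f0 32 c4

#0 dst[0x0f+7] := {0x0a,0xf0,0x89,0x33,0xe5,0x2b,0xc4}
#1 dst[0x04+6] := {0x67,0xb6,0x67,0xe7,0x12,0x0a}
#2 dst[0x18+7] := {0xf0,0x67,0xb6,0x67,0xe7,0x12,0x0a}
#3 dst[0x1d+6] := {0x33,0xe5,0x2b,0xc4,0x32,0xaf}
#4 dst[0x18+8] := {0xf0,0x89,0x33,0xe5,0x2b,0xc4,0x32,0xaf}
query mem[0x18]=0xf0, mem[0x1e]=0x32, mem[0x15]=0xc4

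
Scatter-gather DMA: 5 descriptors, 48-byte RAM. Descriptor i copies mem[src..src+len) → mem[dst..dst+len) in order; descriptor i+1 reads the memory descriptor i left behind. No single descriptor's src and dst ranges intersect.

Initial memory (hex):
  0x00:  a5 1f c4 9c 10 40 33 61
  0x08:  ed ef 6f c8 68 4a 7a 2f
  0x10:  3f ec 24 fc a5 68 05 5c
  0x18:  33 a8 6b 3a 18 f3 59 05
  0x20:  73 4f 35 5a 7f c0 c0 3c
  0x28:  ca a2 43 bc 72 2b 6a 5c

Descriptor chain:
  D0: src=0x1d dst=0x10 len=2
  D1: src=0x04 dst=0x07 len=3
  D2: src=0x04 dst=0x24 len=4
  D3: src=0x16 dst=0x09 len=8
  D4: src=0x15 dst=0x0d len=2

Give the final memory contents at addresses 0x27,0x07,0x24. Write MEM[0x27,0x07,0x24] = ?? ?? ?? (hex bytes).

MEM[0x27,0x07,0x24] = 10 10 10

D0: mem[0x10..0x11] <- [f3 59]
D1: mem[0x07..0x09] <- [10 40 33]
D2: mem[0x24..0x27] <- [10 40 33 10]
D3: mem[0x09..0x10] <- [05 5c 33 a8 6b 3a 18 f3]
D4: mem[0x0d..0x0e] <- [68 05]
query mem[0x27]=0x10, mem[0x07]=0x10, mem[0x24]=0x10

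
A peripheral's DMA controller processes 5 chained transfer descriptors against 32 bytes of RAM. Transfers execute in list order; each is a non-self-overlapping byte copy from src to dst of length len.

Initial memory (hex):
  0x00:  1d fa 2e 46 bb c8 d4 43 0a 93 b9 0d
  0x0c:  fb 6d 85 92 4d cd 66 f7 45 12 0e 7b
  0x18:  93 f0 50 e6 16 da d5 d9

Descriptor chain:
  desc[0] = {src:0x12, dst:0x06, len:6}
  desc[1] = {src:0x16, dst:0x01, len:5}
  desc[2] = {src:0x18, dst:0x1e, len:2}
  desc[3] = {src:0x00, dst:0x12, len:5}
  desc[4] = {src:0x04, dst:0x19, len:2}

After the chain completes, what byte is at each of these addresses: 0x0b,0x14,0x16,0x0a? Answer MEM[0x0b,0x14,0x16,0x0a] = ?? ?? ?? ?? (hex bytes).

D0: mem[0x06..0x0b] <- [66 f7 45 12 0e 7b]
D1: mem[0x01..0x05] <- [0e 7b 93 f0 50]
D2: mem[0x1e..0x1f] <- [93 f0]
D3: mem[0x12..0x16] <- [1d 0e 7b 93 f0]
D4: mem[0x19..0x1a] <- [f0 50]
query mem[0x0b]=0x7b, mem[0x14]=0x7b, mem[0x16]=0xf0, mem[0x0a]=0x0e

MEM[0x0b,0x14,0x16,0x0a] = 7b 7b f0 0e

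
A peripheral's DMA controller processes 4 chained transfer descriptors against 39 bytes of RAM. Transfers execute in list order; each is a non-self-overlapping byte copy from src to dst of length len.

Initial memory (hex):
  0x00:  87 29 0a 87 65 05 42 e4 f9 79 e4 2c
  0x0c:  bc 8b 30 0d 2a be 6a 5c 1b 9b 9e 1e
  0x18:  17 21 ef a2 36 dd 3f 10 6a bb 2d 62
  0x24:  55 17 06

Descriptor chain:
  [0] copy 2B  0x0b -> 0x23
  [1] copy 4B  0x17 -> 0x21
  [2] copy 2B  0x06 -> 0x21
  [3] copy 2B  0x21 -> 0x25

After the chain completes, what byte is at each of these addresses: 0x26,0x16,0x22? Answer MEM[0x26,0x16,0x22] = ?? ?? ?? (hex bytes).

[0] 0x0b->0x23 len=2 : 2c bc
[1] 0x17->0x21 len=4 : 1e 17 21 ef
[2] 0x06->0x21 len=2 : 42 e4
[3] 0x21->0x25 len=2 : 42 e4
query mem[0x26]=0xe4, mem[0x16]=0x9e, mem[0x22]=0xe4

MEM[0x26,0x16,0x22] = e4 9e e4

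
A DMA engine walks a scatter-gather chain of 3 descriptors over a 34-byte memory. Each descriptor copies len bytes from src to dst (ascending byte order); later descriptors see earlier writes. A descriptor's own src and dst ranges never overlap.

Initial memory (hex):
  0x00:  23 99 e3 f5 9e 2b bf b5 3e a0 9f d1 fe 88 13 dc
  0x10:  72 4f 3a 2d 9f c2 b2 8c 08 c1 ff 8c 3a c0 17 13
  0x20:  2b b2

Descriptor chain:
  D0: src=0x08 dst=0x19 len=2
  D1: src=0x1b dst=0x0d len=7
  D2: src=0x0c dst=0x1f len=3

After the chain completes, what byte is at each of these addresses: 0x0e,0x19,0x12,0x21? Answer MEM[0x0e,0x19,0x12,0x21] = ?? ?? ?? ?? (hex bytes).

MEM[0x0e,0x19,0x12,0x21] = 3a 3e 2b 3a

[0] 0x08->0x19 len=2 : 3e a0
[1] 0x1b->0x0d len=7 : 8c 3a c0 17 13 2b b2
[2] 0x0c->0x1f len=3 : fe 8c 3a
query mem[0x0e]=0x3a, mem[0x19]=0x3e, mem[0x12]=0x2b, mem[0x21]=0x3a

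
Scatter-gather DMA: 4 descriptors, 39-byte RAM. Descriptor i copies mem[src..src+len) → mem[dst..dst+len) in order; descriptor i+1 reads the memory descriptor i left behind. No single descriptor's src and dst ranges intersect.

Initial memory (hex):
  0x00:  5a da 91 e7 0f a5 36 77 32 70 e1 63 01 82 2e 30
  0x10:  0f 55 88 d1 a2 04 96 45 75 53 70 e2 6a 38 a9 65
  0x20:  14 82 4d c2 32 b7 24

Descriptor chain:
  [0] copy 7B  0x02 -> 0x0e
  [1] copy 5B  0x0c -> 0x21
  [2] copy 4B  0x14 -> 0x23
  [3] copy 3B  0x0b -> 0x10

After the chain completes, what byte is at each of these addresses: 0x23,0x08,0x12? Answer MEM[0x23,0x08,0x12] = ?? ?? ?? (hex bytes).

MEM[0x23,0x08,0x12] = 32 32 82

#0 dst[0x0e+7] := {0x91,0xe7,0x0f,0xa5,0x36,0x77,0x32}
#1 dst[0x21+5] := {0x01,0x82,0x91,0xe7,0x0f}
#2 dst[0x23+4] := {0x32,0x04,0x96,0x45}
#3 dst[0x10+3] := {0x63,0x01,0x82}
query mem[0x23]=0x32, mem[0x08]=0x32, mem[0x12]=0x82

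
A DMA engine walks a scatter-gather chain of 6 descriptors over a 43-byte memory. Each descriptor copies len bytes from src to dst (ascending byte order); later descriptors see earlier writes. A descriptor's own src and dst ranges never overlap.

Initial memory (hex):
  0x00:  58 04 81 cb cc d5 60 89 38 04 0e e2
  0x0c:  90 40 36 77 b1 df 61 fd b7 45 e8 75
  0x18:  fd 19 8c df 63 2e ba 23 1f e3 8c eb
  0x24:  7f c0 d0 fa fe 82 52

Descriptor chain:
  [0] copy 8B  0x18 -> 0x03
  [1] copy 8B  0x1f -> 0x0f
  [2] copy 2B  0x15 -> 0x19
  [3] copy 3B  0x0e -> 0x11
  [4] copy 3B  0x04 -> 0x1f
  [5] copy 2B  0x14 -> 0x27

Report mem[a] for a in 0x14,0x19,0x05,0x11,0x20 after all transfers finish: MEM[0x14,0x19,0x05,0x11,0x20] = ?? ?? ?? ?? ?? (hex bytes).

D0: mem[0x03..0x0a] <- [fd 19 8c df 63 2e ba 23]
D1: mem[0x0f..0x16] <- [23 1f e3 8c eb 7f c0 d0]
D2: mem[0x19..0x1a] <- [c0 d0]
D3: mem[0x11..0x13] <- [36 23 1f]
D4: mem[0x1f..0x21] <- [19 8c df]
D5: mem[0x27..0x28] <- [7f c0]
query mem[0x14]=0x7f, mem[0x19]=0xc0, mem[0x05]=0x8c, mem[0x11]=0x36, mem[0x20]=0x8c

MEM[0x14,0x19,0x05,0x11,0x20] = 7f c0 8c 36 8c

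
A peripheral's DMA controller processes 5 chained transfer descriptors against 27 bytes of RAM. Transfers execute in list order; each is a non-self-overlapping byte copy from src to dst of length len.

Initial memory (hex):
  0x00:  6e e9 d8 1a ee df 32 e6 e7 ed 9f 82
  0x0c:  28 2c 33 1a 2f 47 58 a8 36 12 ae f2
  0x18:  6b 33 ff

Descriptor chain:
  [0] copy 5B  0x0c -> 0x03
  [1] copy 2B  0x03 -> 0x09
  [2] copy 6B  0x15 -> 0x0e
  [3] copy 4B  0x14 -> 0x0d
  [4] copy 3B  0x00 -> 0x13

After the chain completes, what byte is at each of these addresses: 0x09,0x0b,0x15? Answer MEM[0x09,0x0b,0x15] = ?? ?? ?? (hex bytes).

[0] 0x0c->0x03 len=5 : 28 2c 33 1a 2f
[1] 0x03->0x09 len=2 : 28 2c
[2] 0x15->0x0e len=6 : 12 ae f2 6b 33 ff
[3] 0x14->0x0d len=4 : 36 12 ae f2
[4] 0x00->0x13 len=3 : 6e e9 d8
query mem[0x09]=0x28, mem[0x0b]=0x82, mem[0x15]=0xd8

MEM[0x09,0x0b,0x15] = 28 82 d8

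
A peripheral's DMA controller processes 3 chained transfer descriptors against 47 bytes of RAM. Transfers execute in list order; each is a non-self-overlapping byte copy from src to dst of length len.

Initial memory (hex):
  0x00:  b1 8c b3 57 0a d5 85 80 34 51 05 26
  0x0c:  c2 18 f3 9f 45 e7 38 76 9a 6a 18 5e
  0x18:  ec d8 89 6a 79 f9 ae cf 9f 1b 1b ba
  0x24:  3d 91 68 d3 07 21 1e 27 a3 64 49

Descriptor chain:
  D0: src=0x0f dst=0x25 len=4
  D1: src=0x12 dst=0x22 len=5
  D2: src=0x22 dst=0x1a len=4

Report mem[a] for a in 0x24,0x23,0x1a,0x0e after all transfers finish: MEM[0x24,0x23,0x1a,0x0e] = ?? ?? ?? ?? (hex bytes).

  after D0: wrote 4B at 0x25 = 9f45e738
  after D1: wrote 5B at 0x22 = 38769a6a18
  after D2: wrote 4B at 0x1a = 38769a6a
query mem[0x24]=0x9a, mem[0x23]=0x76, mem[0x1a]=0x38, mem[0x0e]=0xf3

MEM[0x24,0x23,0x1a,0x0e] = 9a 76 38 f3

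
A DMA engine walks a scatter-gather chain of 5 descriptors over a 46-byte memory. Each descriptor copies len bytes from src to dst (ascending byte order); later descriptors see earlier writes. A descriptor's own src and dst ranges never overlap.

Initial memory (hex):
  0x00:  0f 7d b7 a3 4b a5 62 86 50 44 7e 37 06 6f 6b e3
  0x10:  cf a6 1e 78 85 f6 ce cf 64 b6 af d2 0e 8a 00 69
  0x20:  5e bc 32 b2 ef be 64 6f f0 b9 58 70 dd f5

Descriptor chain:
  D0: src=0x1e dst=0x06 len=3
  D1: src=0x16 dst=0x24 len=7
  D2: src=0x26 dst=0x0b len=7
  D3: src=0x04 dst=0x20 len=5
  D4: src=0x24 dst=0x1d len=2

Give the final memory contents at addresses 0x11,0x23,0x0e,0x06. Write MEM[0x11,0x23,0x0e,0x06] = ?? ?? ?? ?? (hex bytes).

MEM[0x11,0x23,0x0e,0x06] = dd 69 d2 00

  after D0: wrote 3B at 0x06 = 00695e
  after D1: wrote 7B at 0x24 = cecf64b6afd20e
  after D2: wrote 7B at 0x0b = 64b6afd20e70dd
  after D3: wrote 5B at 0x20 = 4ba500695e
  after D4: wrote 2B at 0x1d = 5ecf
query mem[0x11]=0xdd, mem[0x23]=0x69, mem[0x0e]=0xd2, mem[0x06]=0x00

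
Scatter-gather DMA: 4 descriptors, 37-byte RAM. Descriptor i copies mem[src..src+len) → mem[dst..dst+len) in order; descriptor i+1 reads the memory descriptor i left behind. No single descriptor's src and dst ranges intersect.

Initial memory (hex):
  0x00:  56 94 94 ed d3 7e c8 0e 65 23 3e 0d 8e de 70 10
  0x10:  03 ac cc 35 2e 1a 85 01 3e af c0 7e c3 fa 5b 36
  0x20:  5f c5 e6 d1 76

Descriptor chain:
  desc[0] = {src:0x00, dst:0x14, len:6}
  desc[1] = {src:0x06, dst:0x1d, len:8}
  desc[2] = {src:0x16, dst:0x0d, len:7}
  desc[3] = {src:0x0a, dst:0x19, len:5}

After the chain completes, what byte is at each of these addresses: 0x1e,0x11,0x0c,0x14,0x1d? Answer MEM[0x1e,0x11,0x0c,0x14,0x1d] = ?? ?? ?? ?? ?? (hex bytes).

MEM[0x1e,0x11,0x0c,0x14,0x1d] = 0e c0 8e 56 ed

  after D0: wrote 6B at 0x14 = 569494edd37e
  after D1: wrote 8B at 0x1d = c80e65233e0d8ede
  after D2: wrote 7B at 0x0d = 94edd37ec07ec3
  after D3: wrote 5B at 0x19 = 3e0d8e94ed
query mem[0x1e]=0x0e, mem[0x11]=0xc0, mem[0x0c]=0x8e, mem[0x14]=0x56, mem[0x1d]=0xed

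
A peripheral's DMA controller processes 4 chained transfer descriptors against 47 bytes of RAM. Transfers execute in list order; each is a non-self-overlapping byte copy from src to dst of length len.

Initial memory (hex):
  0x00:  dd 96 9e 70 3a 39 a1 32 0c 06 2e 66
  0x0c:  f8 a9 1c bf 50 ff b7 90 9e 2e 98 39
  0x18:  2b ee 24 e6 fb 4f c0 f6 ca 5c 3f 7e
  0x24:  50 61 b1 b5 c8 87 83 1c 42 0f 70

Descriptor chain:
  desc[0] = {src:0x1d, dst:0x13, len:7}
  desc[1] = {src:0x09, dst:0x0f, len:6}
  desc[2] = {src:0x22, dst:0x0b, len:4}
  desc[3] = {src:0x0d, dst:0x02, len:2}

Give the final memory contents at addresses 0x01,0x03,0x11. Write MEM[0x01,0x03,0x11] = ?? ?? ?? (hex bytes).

[0] 0x1d->0x13 len=7 : 4f c0 f6 ca 5c 3f 7e
[1] 0x09->0x0f len=6 : 06 2e 66 f8 a9 1c
[2] 0x22->0x0b len=4 : 3f 7e 50 61
[3] 0x0d->0x02 len=2 : 50 61
query mem[0x01]=0x96, mem[0x03]=0x61, mem[0x11]=0x66

MEM[0x01,0x03,0x11] = 96 61 66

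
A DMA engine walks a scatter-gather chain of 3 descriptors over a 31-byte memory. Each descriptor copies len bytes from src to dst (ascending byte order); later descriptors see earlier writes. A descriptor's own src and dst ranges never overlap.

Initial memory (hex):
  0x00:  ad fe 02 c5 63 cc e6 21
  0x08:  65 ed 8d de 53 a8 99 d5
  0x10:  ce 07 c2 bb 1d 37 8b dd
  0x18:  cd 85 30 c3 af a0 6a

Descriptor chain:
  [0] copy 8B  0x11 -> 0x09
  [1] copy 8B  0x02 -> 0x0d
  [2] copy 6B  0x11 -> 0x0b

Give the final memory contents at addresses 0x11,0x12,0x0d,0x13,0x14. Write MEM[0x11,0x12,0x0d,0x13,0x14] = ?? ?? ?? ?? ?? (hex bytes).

MEM[0x11,0x12,0x0d,0x13,0x14] = e6 21 65 65 07

D0: mem[0x09..0x10] <- [07 c2 bb 1d 37 8b dd cd]
D1: mem[0x0d..0x14] <- [02 c5 63 cc e6 21 65 07]
D2: mem[0x0b..0x10] <- [e6 21 65 07 37 8b]
query mem[0x11]=0xe6, mem[0x12]=0x21, mem[0x0d]=0x65, mem[0x13]=0x65, mem[0x14]=0x07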